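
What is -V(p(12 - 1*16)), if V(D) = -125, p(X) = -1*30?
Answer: 125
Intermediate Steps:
p(X) = -30
-V(p(12 - 1*16)) = -1*(-125) = 125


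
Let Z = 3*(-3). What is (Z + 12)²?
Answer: 9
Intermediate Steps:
Z = -9
(Z + 12)² = (-9 + 12)² = 3² = 9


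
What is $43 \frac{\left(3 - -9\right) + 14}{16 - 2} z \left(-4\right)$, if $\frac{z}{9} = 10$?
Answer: $- \frac{201240}{7} \approx -28749.0$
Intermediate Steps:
$z = 90$ ($z = 9 \cdot 10 = 90$)
$43 \frac{\left(3 - -9\right) + 14}{16 - 2} z \left(-4\right) = 43 \frac{\left(3 - -9\right) + 14}{16 - 2} \cdot 90 \left(-4\right) = 43 \frac{\left(3 + 9\right) + 14}{14} \left(-360\right) = 43 \left(12 + 14\right) \frac{1}{14} \left(-360\right) = 43 \cdot 26 \cdot \frac{1}{14} \left(-360\right) = 43 \cdot \frac{13}{7} \left(-360\right) = \frac{559}{7} \left(-360\right) = - \frac{201240}{7}$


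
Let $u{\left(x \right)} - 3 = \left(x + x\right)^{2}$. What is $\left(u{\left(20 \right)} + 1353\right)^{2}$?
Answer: $8737936$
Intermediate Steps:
$u{\left(x \right)} = 3 + 4 x^{2}$ ($u{\left(x \right)} = 3 + \left(x + x\right)^{2} = 3 + \left(2 x\right)^{2} = 3 + 4 x^{2}$)
$\left(u{\left(20 \right)} + 1353\right)^{2} = \left(\left(3 + 4 \cdot 20^{2}\right) + 1353\right)^{2} = \left(\left(3 + 4 \cdot 400\right) + 1353\right)^{2} = \left(\left(3 + 1600\right) + 1353\right)^{2} = \left(1603 + 1353\right)^{2} = 2956^{2} = 8737936$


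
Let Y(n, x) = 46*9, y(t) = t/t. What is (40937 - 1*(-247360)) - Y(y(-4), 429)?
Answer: 287883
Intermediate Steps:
y(t) = 1
Y(n, x) = 414
(40937 - 1*(-247360)) - Y(y(-4), 429) = (40937 - 1*(-247360)) - 1*414 = (40937 + 247360) - 414 = 288297 - 414 = 287883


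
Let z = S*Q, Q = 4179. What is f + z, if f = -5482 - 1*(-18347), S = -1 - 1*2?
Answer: 328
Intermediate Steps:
S = -3 (S = -1 - 2 = -3)
f = 12865 (f = -5482 + 18347 = 12865)
z = -12537 (z = -3*4179 = -12537)
f + z = 12865 - 12537 = 328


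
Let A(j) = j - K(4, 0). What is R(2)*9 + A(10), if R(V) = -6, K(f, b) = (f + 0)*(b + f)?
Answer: -60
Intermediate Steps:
K(f, b) = f*(b + f)
A(j) = -16 + j (A(j) = j - 4*(0 + 4) = j - 4*4 = j - 1*16 = j - 16 = -16 + j)
R(2)*9 + A(10) = -6*9 + (-16 + 10) = -54 - 6 = -60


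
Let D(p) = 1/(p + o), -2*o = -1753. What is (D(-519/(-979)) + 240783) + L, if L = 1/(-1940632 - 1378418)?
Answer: 54894244450406657/227982225450 ≈ 2.4078e+5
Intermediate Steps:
o = 1753/2 (o = -1/2*(-1753) = 1753/2 ≈ 876.50)
L = -1/3319050 (L = 1/(-3319050) = -1/3319050 ≈ -3.0129e-7)
D(p) = 1/(1753/2 + p) (D(p) = 1/(p + 1753/2) = 1/(1753/2 + p))
(D(-519/(-979)) + 240783) + L = (2/(1753 + 2*(-519/(-979))) + 240783) - 1/3319050 = (2/(1753 + 2*(-519*(-1/979))) + 240783) - 1/3319050 = (2/(1753 + 2*(519/979)) + 240783) - 1/3319050 = (2/(1753 + 1038/979) + 240783) - 1/3319050 = (2/(1717225/979) + 240783) - 1/3319050 = (2*(979/1717225) + 240783) - 1/3319050 = (1958/1717225 + 240783) - 1/3319050 = 413478589133/1717225 - 1/3319050 = 54894244450406657/227982225450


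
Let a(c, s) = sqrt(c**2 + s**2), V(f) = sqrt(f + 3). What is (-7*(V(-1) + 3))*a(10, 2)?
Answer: 14*sqrt(26)*(-3 - sqrt(2)) ≈ -315.11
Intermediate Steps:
V(f) = sqrt(3 + f)
(-7*(V(-1) + 3))*a(10, 2) = (-7*(sqrt(3 - 1) + 3))*sqrt(10**2 + 2**2) = (-7*(sqrt(2) + 3))*sqrt(100 + 4) = (-7*(3 + sqrt(2)))*sqrt(104) = (-21 - 7*sqrt(2))*(2*sqrt(26)) = 2*sqrt(26)*(-21 - 7*sqrt(2))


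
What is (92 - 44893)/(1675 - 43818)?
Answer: 44801/42143 ≈ 1.0631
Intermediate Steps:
(92 - 44893)/(1675 - 43818) = -44801/(-42143) = -44801*(-1/42143) = 44801/42143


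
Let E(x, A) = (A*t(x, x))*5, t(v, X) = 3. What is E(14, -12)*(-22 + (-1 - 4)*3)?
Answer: 6660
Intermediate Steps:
E(x, A) = 15*A (E(x, A) = (A*3)*5 = (3*A)*5 = 15*A)
E(14, -12)*(-22 + (-1 - 4)*3) = (15*(-12))*(-22 + (-1 - 4)*3) = -180*(-22 - 5*3) = -180*(-22 - 15) = -180*(-37) = 6660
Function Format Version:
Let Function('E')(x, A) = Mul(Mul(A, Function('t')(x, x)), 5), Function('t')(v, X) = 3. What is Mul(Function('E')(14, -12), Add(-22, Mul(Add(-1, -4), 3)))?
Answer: 6660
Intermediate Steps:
Function('E')(x, A) = Mul(15, A) (Function('E')(x, A) = Mul(Mul(A, 3), 5) = Mul(Mul(3, A), 5) = Mul(15, A))
Mul(Function('E')(14, -12), Add(-22, Mul(Add(-1, -4), 3))) = Mul(Mul(15, -12), Add(-22, Mul(Add(-1, -4), 3))) = Mul(-180, Add(-22, Mul(-5, 3))) = Mul(-180, Add(-22, -15)) = Mul(-180, -37) = 6660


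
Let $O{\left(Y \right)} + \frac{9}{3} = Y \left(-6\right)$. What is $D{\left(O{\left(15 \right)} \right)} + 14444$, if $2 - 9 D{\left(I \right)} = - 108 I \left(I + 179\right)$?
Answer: $- \frac{733786}{9} \approx -81532.0$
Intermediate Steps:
$O{\left(Y \right)} = -3 - 6 Y$ ($O{\left(Y \right)} = -3 + Y \left(-6\right) = -3 - 6 Y$)
$D{\left(I \right)} = \frac{2}{9} + 12 I \left(179 + I\right)$ ($D{\left(I \right)} = \frac{2}{9} - \frac{- 108 I \left(I + 179\right)}{9} = \frac{2}{9} - \frac{- 108 I \left(179 + I\right)}{9} = \frac{2}{9} - \frac{\left(-108\right) I \left(179 + I\right)}{9} = \frac{2}{9} + 12 I \left(179 + I\right)$)
$D{\left(O{\left(15 \right)} \right)} + 14444 = \left(\frac{2}{9} + 12 \left(-3 - 90\right)^{2} + 2148 \left(-3 - 90\right)\right) + 14444 = \left(\frac{2}{9} + 12 \left(-93\right)^{2} + 2148 \left(-93\right)\right) + 14444 = \left(\frac{2}{9} + 12 \cdot 8649 - 199764\right) + 14444 = \left(\frac{2}{9} + 103788 - 199764\right) + 14444 = - \frac{863782}{9} + 14444 = - \frac{733786}{9}$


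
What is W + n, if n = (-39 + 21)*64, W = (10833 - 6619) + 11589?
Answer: 14651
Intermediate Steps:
W = 15803 (W = 4214 + 11589 = 15803)
n = -1152 (n = -18*64 = -1152)
W + n = 15803 - 1152 = 14651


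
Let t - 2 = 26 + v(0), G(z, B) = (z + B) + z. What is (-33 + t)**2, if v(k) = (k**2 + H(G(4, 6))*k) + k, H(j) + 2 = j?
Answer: 25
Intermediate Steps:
G(z, B) = B + 2*z (G(z, B) = (B + z) + z = B + 2*z)
H(j) = -2 + j
v(k) = k**2 + 13*k (v(k) = (k**2 + (-2 + (6 + 2*4))*k) + k = (k**2 + (-2 + (6 + 8))*k) + k = (k**2 + (-2 + 14)*k) + k = (k**2 + 12*k) + k = k**2 + 13*k)
t = 28 (t = 2 + (26 + 0*(13 + 0)) = 2 + (26 + 0*13) = 2 + (26 + 0) = 2 + 26 = 28)
(-33 + t)**2 = (-33 + 28)**2 = (-5)**2 = 25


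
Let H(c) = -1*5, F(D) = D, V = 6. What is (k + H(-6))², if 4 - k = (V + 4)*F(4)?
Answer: 1681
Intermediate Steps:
H(c) = -5
k = -36 (k = 4 - (6 + 4)*4 = 4 - 10*4 = 4 - 1*40 = 4 - 40 = -36)
(k + H(-6))² = (-36 - 5)² = (-41)² = 1681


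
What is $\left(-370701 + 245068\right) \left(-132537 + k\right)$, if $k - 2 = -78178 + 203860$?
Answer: $860962949$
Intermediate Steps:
$k = 125684$ ($k = 2 + \left(-78178 + 203860\right) = 2 + 125682 = 125684$)
$\left(-370701 + 245068\right) \left(-132537 + k\right) = \left(-370701 + 245068\right) \left(-132537 + 125684\right) = \left(-125633\right) \left(-6853\right) = 860962949$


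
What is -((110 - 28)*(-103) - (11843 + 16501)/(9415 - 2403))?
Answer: 14812924/1753 ≈ 8450.0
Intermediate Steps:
-((110 - 28)*(-103) - (11843 + 16501)/(9415 - 2403)) = -(82*(-103) - 28344/7012) = -(-8446 - 28344/7012) = -(-8446 - 1*7086/1753) = -(-8446 - 7086/1753) = -1*(-14812924/1753) = 14812924/1753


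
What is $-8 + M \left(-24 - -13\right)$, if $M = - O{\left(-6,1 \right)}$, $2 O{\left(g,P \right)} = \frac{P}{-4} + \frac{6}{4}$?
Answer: $- \frac{9}{8} \approx -1.125$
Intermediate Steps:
$O{\left(g,P \right)} = \frac{3}{4} - \frac{P}{8}$ ($O{\left(g,P \right)} = \frac{\frac{P}{-4} + \frac{6}{4}}{2} = \frac{P \left(- \frac{1}{4}\right) + 6 \cdot \frac{1}{4}}{2} = \frac{- \frac{P}{4} + \frac{3}{2}}{2} = \frac{\frac{3}{2} - \frac{P}{4}}{2} = \frac{3}{4} - \frac{P}{8}$)
$M = - \frac{5}{8}$ ($M = - (\frac{3}{4} - \frac{1}{8}) = \left(-1\right) \frac{5}{8} = - \frac{5}{8} \approx -0.625$)
$-8 + M \left(-24 - -13\right) = -8 - \frac{5 \left(-24 - -13\right)}{8} = -8 - \frac{5 \left(-24 + 13\right)}{8} = -8 - - \frac{55}{8} = -8 + \frac{55}{8} = - \frac{9}{8}$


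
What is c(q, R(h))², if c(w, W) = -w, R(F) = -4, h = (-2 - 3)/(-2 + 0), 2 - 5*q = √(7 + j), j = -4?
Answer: (2 - √3)²/25 ≈ 0.0028719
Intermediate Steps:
q = ⅖ - √3/5 (q = ⅖ - √(7 - 4)/5 = ⅖ - √3/5 ≈ 0.053590)
h = 5/2 (h = -5/(-2) = -5*(-½) = 5/2 ≈ 2.5000)
c(q, R(h))² = (-(⅖ - √3/5))² = (-⅖ + √3/5)²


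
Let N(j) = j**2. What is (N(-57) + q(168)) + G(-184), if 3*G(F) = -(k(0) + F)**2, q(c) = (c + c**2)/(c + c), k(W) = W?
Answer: -47711/6 ≈ -7951.8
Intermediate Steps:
q(c) = (c + c**2)/(2*c) (q(c) = (c + c**2)/((2*c)) = (c + c**2)*(1/(2*c)) = (c + c**2)/(2*c))
G(F) = -F**2/3 (G(F) = (-(0 + F)**2)/3 = (-F**2)/3 = -F**2/3)
(N(-57) + q(168)) + G(-184) = ((-57)**2 + (1/2 + (1/2)*168)) - 1/3*(-184)**2 = (3249 + (1/2 + 84)) - 1/3*33856 = (3249 + 169/2) - 33856/3 = 6667/2 - 33856/3 = -47711/6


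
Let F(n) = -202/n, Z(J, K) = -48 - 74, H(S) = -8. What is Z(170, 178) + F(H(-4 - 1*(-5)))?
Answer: -387/4 ≈ -96.750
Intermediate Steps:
Z(J, K) = -122
Z(170, 178) + F(H(-4 - 1*(-5))) = -122 - 202/(-8) = -122 - 202*(-⅛) = -122 + 101/4 = -387/4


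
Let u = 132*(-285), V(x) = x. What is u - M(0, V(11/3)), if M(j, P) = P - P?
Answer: -37620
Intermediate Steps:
M(j, P) = 0
u = -37620
u - M(0, V(11/3)) = -37620 - 1*0 = -37620 + 0 = -37620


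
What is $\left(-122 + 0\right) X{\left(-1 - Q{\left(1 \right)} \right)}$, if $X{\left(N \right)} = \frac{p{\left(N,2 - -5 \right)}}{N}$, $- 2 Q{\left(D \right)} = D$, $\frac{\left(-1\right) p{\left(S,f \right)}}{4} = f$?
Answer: $-6832$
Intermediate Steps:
$p{\left(S,f \right)} = - 4 f$
$Q{\left(D \right)} = - \frac{D}{2}$
$X{\left(N \right)} = - \frac{28}{N}$ ($X{\left(N \right)} = \frac{\left(-4\right) \left(2 - -5\right)}{N} = \frac{\left(-4\right) \left(2 + 5\right)}{N} = \frac{\left(-4\right) 7}{N} = - \frac{28}{N}$)
$\left(-122 + 0\right) X{\left(-1 - Q{\left(1 \right)} \right)} = \left(-122 + 0\right) \left(- \frac{28}{-1 - \left(- \frac{1}{2}\right) 1}\right) = - 122 \left(- \frac{28}{-1 - - \frac{1}{2}}\right) = - 122 \left(- \frac{28}{-1 + \frac{1}{2}}\right) = - 122 \left(- \frac{28}{- \frac{1}{2}}\right) = - 122 \left(\left(-28\right) \left(-2\right)\right) = \left(-122\right) 56 = -6832$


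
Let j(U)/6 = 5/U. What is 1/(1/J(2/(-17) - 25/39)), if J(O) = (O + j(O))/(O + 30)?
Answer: -13440079/9751661 ≈ -1.3782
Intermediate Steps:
j(U) = 30/U (j(U) = 6*(5/U) = 30/U)
J(O) = (O + 30/O)/(30 + O) (J(O) = (O + 30/O)/(O + 30) = (O + 30/O)/(30 + O))
1/(1/J(2/(-17) - 25/39)) = 1/(1/((30 + (2/(-17) - 25/39)²)/((2/(-17) - 25/39)*(30 + (2/(-17) - 25/39))))) = 1/(1/((30 + (2*(-1/17) - 25*1/39)²)/((2*(-1/17) - 25*1/39)*(30 + (2*(-1/17) - 25*1/39))))) = 1/(1/((30 + (-2/17 - 25/39)²)/((-2/17 - 25/39)*(30 + (-2/17 - 25/39))))) = 1/(1/((30 + (-503/663)²)/((-503/663)*(30 - 503/663)))) = 1/(1/(-663*(30 + 253009/439569)/(503*19387/663))) = 1/(1/(-663/503*663/19387*13440079/439569)) = 1/(1/(-13440079/9751661)) = 1/(-9751661/13440079) = -13440079/9751661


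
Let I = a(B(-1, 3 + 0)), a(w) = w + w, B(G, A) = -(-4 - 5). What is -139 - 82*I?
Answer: -1615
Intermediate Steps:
B(G, A) = 9 (B(G, A) = -1*(-9) = 9)
a(w) = 2*w
I = 18 (I = 2*9 = 18)
-139 - 82*I = -139 - 82*18 = -139 - 1476 = -1615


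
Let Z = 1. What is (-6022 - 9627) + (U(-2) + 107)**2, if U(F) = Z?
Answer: -3985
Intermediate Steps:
U(F) = 1
(-6022 - 9627) + (U(-2) + 107)**2 = (-6022 - 9627) + (1 + 107)**2 = -15649 + 108**2 = -15649 + 11664 = -3985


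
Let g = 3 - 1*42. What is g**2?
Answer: 1521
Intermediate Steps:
g = -39 (g = 3 - 42 = -39)
g**2 = (-39)**2 = 1521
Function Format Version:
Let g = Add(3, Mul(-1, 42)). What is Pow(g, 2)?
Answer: 1521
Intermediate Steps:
g = -39 (g = Add(3, -42) = -39)
Pow(g, 2) = Pow(-39, 2) = 1521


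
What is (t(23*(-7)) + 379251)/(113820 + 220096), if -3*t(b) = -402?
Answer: 379385/333916 ≈ 1.1362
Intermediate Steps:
t(b) = 134 (t(b) = -⅓*(-402) = 134)
(t(23*(-7)) + 379251)/(113820 + 220096) = (134 + 379251)/(113820 + 220096) = 379385/333916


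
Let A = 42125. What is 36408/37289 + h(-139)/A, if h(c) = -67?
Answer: 1531188637/1570799125 ≈ 0.97478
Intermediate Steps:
36408/37289 + h(-139)/A = 36408/37289 - 67/42125 = 1531188637/1570799125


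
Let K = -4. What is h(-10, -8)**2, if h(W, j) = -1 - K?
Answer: 9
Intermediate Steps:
h(W, j) = 3 (h(W, j) = -1 - 1*(-4) = -1 + 4 = 3)
h(-10, -8)**2 = 3**2 = 9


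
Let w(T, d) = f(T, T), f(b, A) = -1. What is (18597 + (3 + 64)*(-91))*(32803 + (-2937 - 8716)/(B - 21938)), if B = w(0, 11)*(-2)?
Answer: 2248682065625/5484 ≈ 4.1004e+8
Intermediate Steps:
w(T, d) = -1
B = 2 (B = -1*(-2) = 2)
(18597 + (3 + 64)*(-91))*(32803 + (-2937 - 8716)/(B - 21938)) = (18597 + (3 + 64)*(-91))*(32803 + (-2937 - 8716)/(2 - 21938)) = (18597 + 67*(-91))*(32803 - 11653/(-21936)) = (18597 - 6097)*(32803 - 11653*(-1/21936)) = 12500*(32803 + 11653/21936) = 12500*(719578261/21936) = 2248682065625/5484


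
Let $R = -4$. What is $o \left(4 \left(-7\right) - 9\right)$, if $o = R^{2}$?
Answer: $-592$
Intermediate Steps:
$o = 16$ ($o = \left(-4\right)^{2} = 16$)
$o \left(4 \left(-7\right) - 9\right) = 16 \left(4 \left(-7\right) - 9\right) = 16 \left(-28 - 9\right) = 16 \left(-37\right) = -592$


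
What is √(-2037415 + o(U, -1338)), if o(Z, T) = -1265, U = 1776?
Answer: 6*I*√56630 ≈ 1427.8*I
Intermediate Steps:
√(-2037415 + o(U, -1338)) = √(-2037415 - 1265) = √(-2038680) = 6*I*√56630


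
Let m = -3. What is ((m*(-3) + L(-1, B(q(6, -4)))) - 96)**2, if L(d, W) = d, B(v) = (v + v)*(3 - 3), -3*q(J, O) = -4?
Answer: 7744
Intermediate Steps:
q(J, O) = 4/3 (q(J, O) = -1/3*(-4) = 4/3)
B(v) = 0 (B(v) = (2*v)*0 = 0)
((m*(-3) + L(-1, B(q(6, -4)))) - 96)**2 = ((-3*(-3) - 1) - 96)**2 = ((9 - 1) - 96)**2 = (8 - 96)**2 = (-88)**2 = 7744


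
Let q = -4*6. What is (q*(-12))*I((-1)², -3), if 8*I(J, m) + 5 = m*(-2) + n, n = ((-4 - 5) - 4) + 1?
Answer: -396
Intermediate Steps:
n = -12 (n = (-9 - 4) + 1 = -13 + 1 = -12)
I(J, m) = -17/8 - m/4 (I(J, m) = -5/8 + (m*(-2) - 12)/8 = -5/8 + (-2*m - 12)/8 = -5/8 + (-12 - 2*m)/8 = -5/8 + (-3/2 - m/4) = -17/8 - m/4)
q = -24
(q*(-12))*I((-1)², -3) = (-24*(-12))*(-17/8 - ¼*(-3)) = 288*(-17/8 + ¾) = 288*(-11/8) = -396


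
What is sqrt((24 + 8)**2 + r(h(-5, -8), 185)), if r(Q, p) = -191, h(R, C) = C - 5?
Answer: 7*sqrt(17) ≈ 28.862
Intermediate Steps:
h(R, C) = -5 + C
sqrt((24 + 8)**2 + r(h(-5, -8), 185)) = sqrt((24 + 8)**2 - 191) = sqrt(32**2 - 191) = sqrt(1024 - 191) = sqrt(833) = 7*sqrt(17)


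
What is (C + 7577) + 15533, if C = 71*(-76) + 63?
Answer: 17777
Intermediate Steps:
C = -5333 (C = -5396 + 63 = -5333)
(C + 7577) + 15533 = (-5333 + 7577) + 15533 = 2244 + 15533 = 17777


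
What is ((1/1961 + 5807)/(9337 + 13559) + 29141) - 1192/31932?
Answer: 145070302725557/4978182834 ≈ 29141.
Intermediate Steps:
((1/1961 + 5807)/(9337 + 13559) + 29141) - 1192/31932 = ((1/1961 + 5807)/22896 + 29141) - 1192*1/31932 = ((11387528/1961)*(1/22896) + 29141) - 298/7983 = (1423441/5612382 + 29141) - 298/7983 = 163551847303/5612382 - 298/7983 = 145070302725557/4978182834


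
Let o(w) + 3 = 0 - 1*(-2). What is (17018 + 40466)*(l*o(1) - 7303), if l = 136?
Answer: -427623476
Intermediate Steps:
o(w) = -1 (o(w) = -3 + (0 - 1*(-2)) = -3 + (0 + 2) = -3 + 2 = -1)
(17018 + 40466)*(l*o(1) - 7303) = (17018 + 40466)*(136*(-1) - 7303) = 57484*(-136 - 7303) = 57484*(-7439) = -427623476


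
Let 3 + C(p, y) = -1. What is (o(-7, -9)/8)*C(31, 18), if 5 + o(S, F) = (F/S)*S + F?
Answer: 23/2 ≈ 11.500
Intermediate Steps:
C(p, y) = -4 (C(p, y) = -3 - 1 = -4)
o(S, F) = -5 + 2*F (o(S, F) = -5 + ((F/S)*S + F) = -5 + (F + F) = -5 + 2*F)
(o(-7, -9)/8)*C(31, 18) = ((-5 + 2*(-9))/8)*(-4) = ((-5 - 18)*(1/8))*(-4) = -23*1/8*(-4) = -23/8*(-4) = 23/2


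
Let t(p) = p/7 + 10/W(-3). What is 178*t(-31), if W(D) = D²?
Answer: -37202/63 ≈ -590.51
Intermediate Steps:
t(p) = 10/9 + p/7 (t(p) = p/7 + 10/((-3)²) = p*(⅐) + 10/9 = p/7 + 10*(⅑) = p/7 + 10/9 = 10/9 + p/7)
178*t(-31) = 178*(10/9 + (⅐)*(-31)) = 178*(10/9 - 31/7) = 178*(-209/63) = -37202/63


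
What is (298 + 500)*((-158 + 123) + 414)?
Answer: 302442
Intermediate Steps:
(298 + 500)*((-158 + 123) + 414) = 798*(-35 + 414) = 798*379 = 302442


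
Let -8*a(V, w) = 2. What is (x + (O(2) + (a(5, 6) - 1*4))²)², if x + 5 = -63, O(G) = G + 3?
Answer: 1164241/256 ≈ 4547.8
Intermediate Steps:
a(V, w) = -¼ (a(V, w) = -⅛*2 = -¼)
O(G) = 3 + G
x = -68 (x = -5 - 63 = -68)
(x + (O(2) + (a(5, 6) - 1*4))²)² = (-68 + ((3 + 2) + (-¼ - 1*4))²)² = (-68 + (5 + (-¼ - 4))²)² = (-68 + (5 - 17/4)²)² = (-68 + (¾)²)² = (-68 + 9/16)² = (-1079/16)² = 1164241/256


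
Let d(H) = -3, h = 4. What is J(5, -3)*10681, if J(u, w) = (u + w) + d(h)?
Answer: -10681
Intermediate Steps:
J(u, w) = -3 + u + w (J(u, w) = (u + w) - 3 = -3 + u + w)
J(5, -3)*10681 = (-3 + 5 - 3)*10681 = -1*10681 = -10681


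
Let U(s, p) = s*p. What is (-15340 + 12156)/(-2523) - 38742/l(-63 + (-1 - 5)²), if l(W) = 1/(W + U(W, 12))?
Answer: 34308872350/2523 ≈ 1.3598e+7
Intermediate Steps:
U(s, p) = p*s
l(W) = 1/(13*W) (l(W) = 1/(W + 12*W) = 1/(13*W))
(-15340 + 12156)/(-2523) - 38742/l(-63 + (-1 - 5)²) = (-15340 + 12156)/(-2523) - (-31729698 + 503646*(-1 - 5)²) = -3184*(-1/2523) - 38742/(1/(13*(-63 + (-6)²))) = 3184/2523 - 38742/(1/(13*(-63 + 36))) = 3184/2523 - 38742/((1/13)/(-27)) = 3184/2523 - 38742/((1/13)*(-1/27)) = 3184/2523 - 38742/(-1/351) = 3184/2523 - 38742*(-351) = 3184/2523 + 13598442 = 34308872350/2523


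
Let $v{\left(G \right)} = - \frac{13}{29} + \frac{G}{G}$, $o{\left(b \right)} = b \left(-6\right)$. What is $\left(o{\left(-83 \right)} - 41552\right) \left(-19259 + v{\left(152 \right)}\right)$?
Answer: $\frac{22928453730}{29} \approx 7.9064 \cdot 10^{8}$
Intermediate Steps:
$o{\left(b \right)} = - 6 b$
$v{\left(G \right)} = \frac{16}{29}$ ($v{\left(G \right)} = \left(-13\right) \frac{1}{29} + 1 = - \frac{13}{29} + 1 = \frac{16}{29}$)
$\left(o{\left(-83 \right)} - 41552\right) \left(-19259 + v{\left(152 \right)}\right) = \left(\left(-6\right) \left(-83\right) - 41552\right) \left(-19259 + \frac{16}{29}\right) = \left(498 - 41552\right) \left(- \frac{558495}{29}\right) = \left(-41054\right) \left(- \frac{558495}{29}\right) = \frac{22928453730}{29}$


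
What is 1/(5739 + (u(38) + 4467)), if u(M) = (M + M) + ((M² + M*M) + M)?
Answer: 1/13208 ≈ 7.5712e-5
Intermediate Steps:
u(M) = 2*M² + 3*M (u(M) = 2*M + ((M² + M²) + M) = 2*M + (2*M² + M) = 2*M + (M + 2*M²) = 2*M² + 3*M)
1/(5739 + (u(38) + 4467)) = 1/(5739 + (38*(3 + 2*38) + 4467)) = 1/(5739 + (38*(3 + 76) + 4467)) = 1/(5739 + (38*79 + 4467)) = 1/(5739 + (3002 + 4467)) = 1/(5739 + 7469) = 1/13208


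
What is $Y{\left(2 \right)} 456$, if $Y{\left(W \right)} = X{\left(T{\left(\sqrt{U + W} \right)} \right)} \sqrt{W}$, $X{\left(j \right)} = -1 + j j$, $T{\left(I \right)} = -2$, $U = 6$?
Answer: $1368 \sqrt{2} \approx 1934.6$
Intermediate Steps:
$X{\left(j \right)} = -1 + j^{2}$
$Y{\left(W \right)} = 3 \sqrt{W}$ ($Y{\left(W \right)} = \left(-1 + \left(-2\right)^{2}\right) \sqrt{W} = \left(-1 + 4\right) \sqrt{W} = 3 \sqrt{W}$)
$Y{\left(2 \right)} 456 = 3 \sqrt{2} \cdot 456 = 1368 \sqrt{2}$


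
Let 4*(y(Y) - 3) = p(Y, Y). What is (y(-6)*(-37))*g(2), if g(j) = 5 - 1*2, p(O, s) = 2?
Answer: -777/2 ≈ -388.50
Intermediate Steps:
g(j) = 3 (g(j) = 5 - 2 = 3)
y(Y) = 7/2 (y(Y) = 3 + (¼)*2 = 3 + ½ = 7/2)
(y(-6)*(-37))*g(2) = ((7/2)*(-37))*3 = -259/2*3 = -777/2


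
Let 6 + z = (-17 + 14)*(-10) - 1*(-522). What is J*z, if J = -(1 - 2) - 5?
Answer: -2184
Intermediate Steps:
J = -4 (J = -1*(-1) - 5 = 1 - 5 = -4)
z = 546 (z = -6 + ((-17 + 14)*(-10) - 1*(-522)) = -6 + (-3*(-10) + 522) = -6 + (30 + 522) = -6 + 552 = 546)
J*z = -4*546 = -2184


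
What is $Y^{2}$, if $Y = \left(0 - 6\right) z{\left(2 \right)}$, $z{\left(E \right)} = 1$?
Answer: $36$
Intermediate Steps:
$Y = -6$ ($Y = \left(0 - 6\right) 1 = \left(-6\right) 1 = -6$)
$Y^{2} = \left(-6\right)^{2} = 36$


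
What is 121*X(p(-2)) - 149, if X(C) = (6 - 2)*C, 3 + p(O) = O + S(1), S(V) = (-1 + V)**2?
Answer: -2569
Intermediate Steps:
p(O) = -3 + O (p(O) = -3 + (O + (-1 + 1)**2) = -3 + (O + 0**2) = -3 + (O + 0) = -3 + O)
X(C) = 4*C
121*X(p(-2)) - 149 = 121*(4*(-3 - 2)) - 149 = 121*(4*(-5)) - 149 = 121*(-20) - 149 = -2420 - 149 = -2569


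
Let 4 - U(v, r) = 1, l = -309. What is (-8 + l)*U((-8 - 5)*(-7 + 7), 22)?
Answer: -951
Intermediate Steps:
U(v, r) = 3 (U(v, r) = 4 - 1*1 = 4 - 1 = 3)
(-8 + l)*U((-8 - 5)*(-7 + 7), 22) = (-8 - 309)*3 = -317*3 = -951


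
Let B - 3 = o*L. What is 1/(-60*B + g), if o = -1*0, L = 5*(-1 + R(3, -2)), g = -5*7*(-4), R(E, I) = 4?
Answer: -1/40 ≈ -0.025000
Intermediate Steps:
g = 140 (g = -35*(-4) = 140)
L = 15 (L = 5*(-1 + 4) = 5*3 = 15)
o = 0
B = 3 (B = 3 + 0*15 = 3 + 0 = 3)
1/(-60*B + g) = 1/(-60*3 + 140) = 1/(-180 + 140) = 1/(-40) = -1/40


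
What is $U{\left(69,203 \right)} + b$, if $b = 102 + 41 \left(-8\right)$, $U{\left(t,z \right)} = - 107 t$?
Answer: $-7609$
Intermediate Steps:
$b = -226$ ($b = 102 - 328 = -226$)
$U{\left(69,203 \right)} + b = \left(-107\right) 69 - 226 = -7383 - 226 = -7609$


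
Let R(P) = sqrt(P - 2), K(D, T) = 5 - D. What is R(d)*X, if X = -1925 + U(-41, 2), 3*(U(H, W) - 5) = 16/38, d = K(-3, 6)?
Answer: -109432*sqrt(6)/57 ≈ -4702.7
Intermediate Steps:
d = 8 (d = 5 - 1*(-3) = 5 + 3 = 8)
U(H, W) = 293/57 (U(H, W) = 5 + (16/38)/3 = 5 + (16*(1/38))/3 = 5 + (1/3)*(8/19) = 5 + 8/57 = 293/57)
R(P) = sqrt(-2 + P)
X = -109432/57 (X = -1925 + 293/57 = -109432/57 ≈ -1919.9)
R(d)*X = sqrt(-2 + 8)*(-109432/57) = sqrt(6)*(-109432/57) = -109432*sqrt(6)/57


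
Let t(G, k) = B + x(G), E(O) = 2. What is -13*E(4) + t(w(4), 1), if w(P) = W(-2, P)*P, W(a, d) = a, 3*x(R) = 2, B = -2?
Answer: -82/3 ≈ -27.333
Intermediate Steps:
x(R) = 2/3 (x(R) = (1/3)*2 = 2/3)
w(P) = -2*P
t(G, k) = -4/3 (t(G, k) = -2 + 2/3 = -4/3)
-13*E(4) + t(w(4), 1) = -13*2 - 4/3 = -26 - 4/3 = -82/3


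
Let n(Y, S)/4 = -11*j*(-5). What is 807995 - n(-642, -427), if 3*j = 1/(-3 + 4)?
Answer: 2423765/3 ≈ 8.0792e+5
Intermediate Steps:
j = 1/3 (j = 1/(3*(-3 + 4)) = (1/3)/1 = (1/3)*1 = 1/3 ≈ 0.33333)
n(Y, S) = 220/3 (n(Y, S) = 4*(-11*1/3*(-5)) = 4*(-11/3*(-5)) = 4*(55/3) = 220/3)
807995 - n(-642, -427) = 807995 - 1*220/3 = 807995 - 220/3 = 2423765/3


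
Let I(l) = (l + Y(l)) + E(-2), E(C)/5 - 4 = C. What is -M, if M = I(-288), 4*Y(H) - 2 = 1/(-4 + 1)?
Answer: 3331/12 ≈ 277.58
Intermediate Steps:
Y(H) = 5/12 (Y(H) = ½ + 1/(4*(-4 + 1)) = ½ + (¼)/(-3) = ½ + (¼)*(-⅓) = ½ - 1/12 = 5/12)
E(C) = 20 + 5*C
I(l) = 125/12 + l (I(l) = (l + 5/12) + (20 + 5*(-2)) = (5/12 + l) + (20 - 10) = (5/12 + l) + 10 = 125/12 + l)
M = -3331/12 (M = 125/12 - 288 = -3331/12 ≈ -277.58)
-M = -1*(-3331/12) = 3331/12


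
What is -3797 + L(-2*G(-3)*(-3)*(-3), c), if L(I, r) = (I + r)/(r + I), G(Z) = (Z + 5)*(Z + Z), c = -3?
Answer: -3796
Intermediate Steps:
G(Z) = 2*Z*(5 + Z) (G(Z) = (5 + Z)*(2*Z) = 2*Z*(5 + Z))
L(I, r) = 1 (L(I, r) = (I + r)/(I + r) = 1)
-3797 + L(-2*G(-3)*(-3)*(-3), c) = -3797 + 1 = -3796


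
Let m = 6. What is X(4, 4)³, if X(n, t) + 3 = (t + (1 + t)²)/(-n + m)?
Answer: 12167/8 ≈ 1520.9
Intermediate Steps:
X(n, t) = -3 + (t + (1 + t)²)/(6 - n) (X(n, t) = -3 + (t + (1 + t)²)/(-n + 6) = -3 + (t + (1 + t)²)/(6 - n))
X(4, 4)³ = ((18 - 1*4 - (1 + 4)² - 3*4)/(-6 + 4))³ = ((18 - 4 - 1*5² - 12)/(-2))³ = (-(18 - 4 - 1*25 - 12)/2)³ = (-(18 - 4 - 25 - 12)/2)³ = (-½*(-23))³ = (23/2)³ = 12167/8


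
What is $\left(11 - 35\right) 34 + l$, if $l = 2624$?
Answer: $1808$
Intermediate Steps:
$\left(11 - 35\right) 34 + l = \left(11 - 35\right) 34 + 2624 = \left(-24\right) 34 + 2624 = -816 + 2624 = 1808$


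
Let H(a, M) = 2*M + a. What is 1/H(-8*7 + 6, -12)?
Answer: -1/74 ≈ -0.013514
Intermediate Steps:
H(a, M) = a + 2*M
1/H(-8*7 + 6, -12) = 1/((-8*7 + 6) + 2*(-12)) = 1/((-56 + 6) - 24) = 1/(-50 - 24) = 1/(-74) = -1/74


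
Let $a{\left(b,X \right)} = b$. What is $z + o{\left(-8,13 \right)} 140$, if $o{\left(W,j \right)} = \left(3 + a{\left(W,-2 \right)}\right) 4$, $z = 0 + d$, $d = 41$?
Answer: $-2759$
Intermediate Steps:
$z = 41$ ($z = 0 + 41 = 41$)
$o{\left(W,j \right)} = 12 + 4 W$ ($o{\left(W,j \right)} = \left(3 + W\right) 4 = 12 + 4 W$)
$z + o{\left(-8,13 \right)} 140 = 41 + \left(12 + 4 \left(-8\right)\right) 140 = 41 + \left(12 - 32\right) 140 = 41 - 2800 = -2759$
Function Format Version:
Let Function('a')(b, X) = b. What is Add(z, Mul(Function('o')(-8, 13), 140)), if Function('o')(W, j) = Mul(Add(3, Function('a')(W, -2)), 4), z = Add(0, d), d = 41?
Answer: -2759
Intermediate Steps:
z = 41 (z = Add(0, 41) = 41)
Function('o')(W, j) = Add(12, Mul(4, W)) (Function('o')(W, j) = Mul(Add(3, W), 4) = Add(12, Mul(4, W)))
Add(z, Mul(Function('o')(-8, 13), 140)) = Add(41, Mul(Add(12, Mul(4, -8)), 140)) = Add(41, Mul(Add(12, -32), 140)) = Add(41, Mul(-20, 140)) = Add(41, -2800) = -2759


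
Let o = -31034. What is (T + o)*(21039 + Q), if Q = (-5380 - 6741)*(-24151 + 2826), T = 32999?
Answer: 507955180260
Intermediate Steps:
Q = 258480325 (Q = -12121*(-21325) = 258480325)
(T + o)*(21039 + Q) = (32999 - 31034)*(21039 + 258480325) = 1965*258501364 = 507955180260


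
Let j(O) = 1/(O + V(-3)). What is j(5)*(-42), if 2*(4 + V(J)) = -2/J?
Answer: -63/2 ≈ -31.500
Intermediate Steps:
V(J) = -4 - 1/J (V(J) = -4 + (-2/J)/2 = -4 - 1/J)
j(O) = 1/(-11/3 + O) (j(O) = 1/(O + (-4 - 1/(-3))) = 1/(O + (-4 - 1*(-⅓))) = 1/(O + (-4 + ⅓)) = 1/(O - 11/3) = 1/(-11/3 + O))
j(5)*(-42) = (3/(-11 + 3*5))*(-42) = (3/(-11 + 15))*(-42) = (3/4)*(-42) = (3*(¼))*(-42) = (¾)*(-42) = -63/2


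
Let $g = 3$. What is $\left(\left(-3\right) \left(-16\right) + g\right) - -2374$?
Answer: $2425$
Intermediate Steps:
$\left(\left(-3\right) \left(-16\right) + g\right) - -2374 = \left(\left(-3\right) \left(-16\right) + 3\right) - -2374 = \left(48 + 3\right) + 2374 = 51 + 2374 = 2425$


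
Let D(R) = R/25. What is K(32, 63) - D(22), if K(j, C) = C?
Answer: 1553/25 ≈ 62.120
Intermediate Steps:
D(R) = R/25 (D(R) = R*(1/25) = R/25)
K(32, 63) - D(22) = 63 - 22/25 = 1553/25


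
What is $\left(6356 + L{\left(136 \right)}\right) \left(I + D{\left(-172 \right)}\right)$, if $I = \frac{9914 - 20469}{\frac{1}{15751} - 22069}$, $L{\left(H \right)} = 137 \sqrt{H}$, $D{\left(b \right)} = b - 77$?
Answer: $- \frac{274542156841106}{173804409} - \frac{11835203111149 \sqrt{34}}{173804409} \approx -1.9767 \cdot 10^{6}$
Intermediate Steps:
$D{\left(b \right)} = -77 + b$
$I = \frac{166251805}{347608818}$ ($I = - \frac{10555}{\frac{1}{15751} - 22069} = - \frac{10555}{- \frac{347608818}{15751}} = \left(-10555\right) \left(- \frac{15751}{347608818}\right) = \frac{166251805}{347608818} \approx 0.47827$)
$\left(6356 + L{\left(136 \right)}\right) \left(I + D{\left(-172 \right)}\right) = \left(6356 + 137 \sqrt{136}\right) \left(\frac{166251805}{347608818} - 249\right) = \left(6356 + 137 \cdot 2 \sqrt{34}\right) \left(\frac{166251805}{347608818} - 249\right) = \left(6356 + 274 \sqrt{34}\right) \left(- \frac{86388343877}{347608818}\right) = - \frac{274542156841106}{173804409} - \frac{11835203111149 \sqrt{34}}{173804409}$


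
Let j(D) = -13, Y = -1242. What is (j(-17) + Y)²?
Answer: 1575025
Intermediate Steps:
(j(-17) + Y)² = (-13 - 1242)² = (-1255)² = 1575025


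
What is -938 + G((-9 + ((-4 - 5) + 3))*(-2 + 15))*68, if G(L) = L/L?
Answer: -870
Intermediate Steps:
G(L) = 1
-938 + G((-9 + ((-4 - 5) + 3))*(-2 + 15))*68 = -938 + 1*68 = -938 + 68 = -870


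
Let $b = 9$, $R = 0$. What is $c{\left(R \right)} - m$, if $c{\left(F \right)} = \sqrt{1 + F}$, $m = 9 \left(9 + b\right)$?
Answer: $-161$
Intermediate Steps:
$m = 162$ ($m = 9 \left(9 + 9\right) = 9 \cdot 18 = 162$)
$c{\left(R \right)} - m = \sqrt{1 + 0} - 162 = \sqrt{1} - 162 = 1 - 162 = -161$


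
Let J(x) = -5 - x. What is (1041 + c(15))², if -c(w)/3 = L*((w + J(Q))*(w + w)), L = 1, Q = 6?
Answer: 463761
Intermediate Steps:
c(w) = -6*w*(-11 + w) (c(w) = -3*(w + (-5 - 1*6))*(w + w) = -3*(w + (-5 - 6))*(2*w) = -3*(w - 11)*(2*w) = -3*(-11 + w)*(2*w) = -3*2*w*(-11 + w) = -6*w*(-11 + w))
(1041 + c(15))² = (1041 + 6*15*(11 - 1*15))² = (1041 + 6*15*(11 - 15))² = (1041 + 6*15*(-4))² = (1041 - 360)² = 681² = 463761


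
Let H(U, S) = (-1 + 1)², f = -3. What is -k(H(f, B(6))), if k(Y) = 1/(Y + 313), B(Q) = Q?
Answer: -1/313 ≈ -0.0031949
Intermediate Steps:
H(U, S) = 0 (H(U, S) = 0² = 0)
k(Y) = 1/(313 + Y)
-k(H(f, B(6))) = -1/(313 + 0) = -1/313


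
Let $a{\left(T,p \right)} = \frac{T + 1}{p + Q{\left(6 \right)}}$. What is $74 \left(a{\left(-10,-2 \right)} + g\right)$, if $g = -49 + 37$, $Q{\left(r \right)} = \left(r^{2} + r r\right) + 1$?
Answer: $- \frac{63714}{71} \approx -897.38$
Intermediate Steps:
$Q{\left(r \right)} = 1 + 2 r^{2}$ ($Q{\left(r \right)} = \left(r^{2} + r^{2}\right) + 1 = 2 r^{2} + 1 = 1 + 2 r^{2}$)
$a{\left(T,p \right)} = \frac{1 + T}{73 + p}$ ($a{\left(T,p \right)} = \frac{T + 1}{p + \left(1 + 2 \cdot 6^{2}\right)} = \frac{1 + T}{p + \left(1 + 2 \cdot 36\right)} = \frac{1 + T}{p + \left(1 + 72\right)} = \frac{1 + T}{p + 73} = \frac{1 + T}{73 + p}$)
$g = -12$
$74 \left(a{\left(-10,-2 \right)} + g\right) = 74 \left(\frac{1 - 10}{73 - 2} - 12\right) = 74 \left(\frac{1}{71} \left(-9\right) - 12\right) = 74 \left(- \frac{9}{71} - 12\right) = 74 \left(- \frac{861}{71}\right) = - \frac{63714}{71}$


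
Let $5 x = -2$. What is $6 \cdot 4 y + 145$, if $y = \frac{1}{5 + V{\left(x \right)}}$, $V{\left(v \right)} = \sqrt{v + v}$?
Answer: $\frac{6435}{43} - \frac{16 i \sqrt{5}}{43} \approx 149.65 - 0.83203 i$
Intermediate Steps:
$x = - \frac{2}{5}$ ($x = \frac{1}{5} \left(-2\right) = - \frac{2}{5} \approx -0.4$)
$V{\left(v \right)} = \sqrt{2} \sqrt{v}$ ($V{\left(v \right)} = \sqrt{2 v} = \sqrt{2} \sqrt{v}$)
$y = \frac{1}{5 + \frac{2 i \sqrt{5}}{5}}$ ($y = \frac{1}{5 + \sqrt{2} \sqrt{- \frac{2}{5}}} = \frac{1}{5 + \sqrt{2} \frac{i \sqrt{10}}{5}} = \frac{1}{5 + \frac{2 i \sqrt{5}}{5}} \approx 0.1938 - 0.034668 i$)
$6 \cdot 4 y + 145 = 6 \cdot 4 \left(\frac{25}{129} - \frac{2 i \sqrt{5}}{129}\right) + 145 = 24 \left(\frac{25}{129} - \frac{2 i \sqrt{5}}{129}\right) + 145 = \left(\frac{200}{43} - \frac{16 i \sqrt{5}}{43}\right) + 145 = \frac{6435}{43} - \frac{16 i \sqrt{5}}{43}$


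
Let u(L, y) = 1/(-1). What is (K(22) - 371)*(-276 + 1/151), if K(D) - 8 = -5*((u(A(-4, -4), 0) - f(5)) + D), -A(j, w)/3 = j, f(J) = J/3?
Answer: 57469825/453 ≈ 1.2687e+5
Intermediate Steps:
f(J) = J/3 (f(J) = J*(⅓) = J/3)
A(j, w) = -3*j
u(L, y) = -1
K(D) = 64/3 - 5*D (K(D) = 8 - 5*((-1 - 5/3) + D) = 8 - 5*(-8/3 + D) = 8 + (40/3 - 5*D) = 64/3 - 5*D)
(K(22) - 371)*(-276 + 1/151) = ((64/3 - 5*22) - 371)*(-276 + 1/151) = ((64/3 - 110) - 371)*(-276 + 1/151) = (-266/3 - 371)*(-41675/151) = -1379/3*(-41675/151) = 57469825/453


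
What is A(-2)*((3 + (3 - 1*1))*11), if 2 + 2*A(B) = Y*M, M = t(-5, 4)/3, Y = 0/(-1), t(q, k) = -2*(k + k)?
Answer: -55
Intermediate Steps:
t(q, k) = -4*k
Y = 0 (Y = 0*(-1) = 0)
M = -16/3 (M = -4*4/3 = -16*1/3 = -16/3 ≈ -5.3333)
A(B) = -1 (A(B) = -1 + (0*(-16/3))/2 = -1 + (1/2)*0 = -1 + 0 = -1)
A(-2)*((3 + (3 - 1*1))*11) = -(3 + (3 - 1*1))*11 = -(3 + (3 - 1))*11 = -(3 + 2)*11 = -5*11 = -1*55 = -55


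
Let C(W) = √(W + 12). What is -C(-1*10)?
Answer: -√2 ≈ -1.4142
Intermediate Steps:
C(W) = √(12 + W)
-C(-1*10) = -√(12 - 1*10) = -√(12 - 10) = -√2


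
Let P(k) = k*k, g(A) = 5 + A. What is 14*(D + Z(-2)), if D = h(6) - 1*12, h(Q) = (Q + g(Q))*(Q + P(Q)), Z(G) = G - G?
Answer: 9828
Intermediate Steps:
Z(G) = 0
P(k) = k²
h(Q) = (5 + 2*Q)*(Q + Q²) (h(Q) = (Q + (5 + Q))*(Q + Q²) = (5 + 2*Q)*(Q + Q²))
D = 702 (D = 6*(5 + 2*6² + 7*6) - 1*12 = 6*(5 + 2*36 + 42) - 12 = 6*(5 + 72 + 42) - 12 = 6*119 - 12 = 714 - 12 = 702)
14*(D + Z(-2)) = 14*(702 + 0) = 14*702 = 9828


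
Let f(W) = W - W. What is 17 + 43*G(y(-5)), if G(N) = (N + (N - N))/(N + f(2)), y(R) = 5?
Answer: 60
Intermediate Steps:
f(W) = 0
G(N) = 1 (G(N) = (N + (N - N))/(N + 0) = (N + 0)/N = N/N = 1)
17 + 43*G(y(-5)) = 17 + 43*1 = 17 + 43 = 60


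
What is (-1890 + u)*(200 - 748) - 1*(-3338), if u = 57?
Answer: 1007822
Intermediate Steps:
(-1890 + u)*(200 - 748) - 1*(-3338) = (-1890 + 57)*(200 - 748) - 1*(-3338) = -1833*(-548) + 3338 = 1004484 + 3338 = 1007822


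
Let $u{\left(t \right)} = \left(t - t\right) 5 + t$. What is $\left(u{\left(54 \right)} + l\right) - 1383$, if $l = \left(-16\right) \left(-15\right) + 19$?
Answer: $-1070$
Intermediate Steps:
$l = 259$ ($l = 240 + 19 = 259$)
$u{\left(t \right)} = t$ ($u{\left(t \right)} = 0 \cdot 5 + t = 0 + t = t$)
$\left(u{\left(54 \right)} + l\right) - 1383 = \left(54 + 259\right) - 1383 = 313 - 1383 = -1070$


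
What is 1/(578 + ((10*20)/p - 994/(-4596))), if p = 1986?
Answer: 253546/146629957 ≈ 0.0017292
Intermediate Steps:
1/(578 + ((10*20)/p - 994/(-4596))) = 1/(578 + ((10*20)/1986 - 994/(-4596))) = 1/(578 + (200*(1/1986) - 994*(-1/4596))) = 1/(578 + (100/993 + 497/2298)) = 1/(578 + 80369/253546) = 1/(146629957/253546) = 253546/146629957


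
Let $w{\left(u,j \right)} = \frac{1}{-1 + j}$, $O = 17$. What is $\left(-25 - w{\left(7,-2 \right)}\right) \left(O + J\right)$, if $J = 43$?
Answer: $-1480$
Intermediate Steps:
$\left(-25 - w{\left(7,-2 \right)}\right) \left(O + J\right) = \left(-25 - \frac{1}{-1 - 2}\right) \left(17 + 43\right) = \left(-25 - \frac{1}{-3}\right) 60 = \left(-25 - - \frac{1}{3}\right) 60 = \left(-25 + \frac{1}{3}\right) 60 = \left(- \frac{74}{3}\right) 60 = -1480$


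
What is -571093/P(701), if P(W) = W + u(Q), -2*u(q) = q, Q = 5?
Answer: -1142186/1397 ≈ -817.60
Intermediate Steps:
u(q) = -q/2
P(W) = -5/2 + W (P(W) = W - ½*5 = W - 5/2 = -5/2 + W)
-571093/P(701) = -571093/(-5/2 + 701) = -571093/1397/2 = -571093*2/1397 = -1142186/1397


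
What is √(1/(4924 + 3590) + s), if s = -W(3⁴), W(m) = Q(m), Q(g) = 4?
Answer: 7*I*√657470/2838 ≈ 2.0*I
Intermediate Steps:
W(m) = 4
s = -4 (s = -1*4 = -4)
√(1/(4924 + 3590) + s) = √(1/(4924 + 3590) - 4) = √(1/8514 - 4) = √(-34055/8514) = 7*I*√657470/2838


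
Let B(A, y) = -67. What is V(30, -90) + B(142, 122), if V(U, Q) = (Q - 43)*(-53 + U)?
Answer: 2992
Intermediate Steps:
V(U, Q) = (-53 + U)*(-43 + Q) (V(U, Q) = (-43 + Q)*(-53 + U) = (-53 + U)*(-43 + Q))
V(30, -90) + B(142, 122) = (2279 - 53*(-90) - 43*30 - 90*30) - 67 = (2279 + 4770 - 1290 - 2700) - 67 = 3059 - 67 = 2992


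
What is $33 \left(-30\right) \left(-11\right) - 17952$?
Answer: $-7062$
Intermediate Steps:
$33 \left(-30\right) \left(-11\right) - 17952 = \left(-990\right) \left(-11\right) - 17952 = 10890 - 17952 = -7062$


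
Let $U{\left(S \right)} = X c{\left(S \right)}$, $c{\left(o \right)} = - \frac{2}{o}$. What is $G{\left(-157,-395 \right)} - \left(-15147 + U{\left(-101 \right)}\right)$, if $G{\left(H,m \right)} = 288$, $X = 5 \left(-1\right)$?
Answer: $\frac{1558945}{101} \approx 15435.0$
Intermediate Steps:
$X = -5$
$U{\left(S \right)} = \frac{10}{S}$ ($U{\left(S \right)} = - 5 \left(- \frac{2}{S}\right) = \frac{10}{S}$)
$G{\left(-157,-395 \right)} - \left(-15147 + U{\left(-101 \right)}\right) = 288 + \left(\left(67 \cdot 223 + 206\right) - \frac{10}{-101}\right) = 288 + \left(\left(14941 + 206\right) - 10 \left(- \frac{1}{101}\right)\right) = 288 + \left(15147 - - \frac{10}{101}\right) = 288 + \left(15147 + \frac{10}{101}\right) = 288 + \frac{1529857}{101} = \frac{1558945}{101}$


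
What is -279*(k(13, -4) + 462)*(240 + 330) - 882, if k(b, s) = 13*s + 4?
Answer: -65839302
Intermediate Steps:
k(b, s) = 4 + 13*s
-279*(k(13, -4) + 462)*(240 + 330) - 882 = -279*((4 + 13*(-4)) + 462)*(240 + 330) - 882 = -279*((4 - 52) + 462)*570 - 882 = -279*(-48 + 462)*570 - 882 = -115506*570 - 882 = -279*235980 - 882 = -65838420 - 882 = -65839302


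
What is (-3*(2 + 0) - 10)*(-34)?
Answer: 544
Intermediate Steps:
(-3*(2 + 0) - 10)*(-34) = (-3*2 - 10)*(-34) = (-6 - 10)*(-34) = -16*(-34) = 544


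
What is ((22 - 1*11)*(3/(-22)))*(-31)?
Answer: 93/2 ≈ 46.500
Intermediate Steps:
((22 - 1*11)*(3/(-22)))*(-31) = ((22 - 11)*(3*(-1/22)))*(-31) = (11*(-3/22))*(-31) = -3/2*(-31) = 93/2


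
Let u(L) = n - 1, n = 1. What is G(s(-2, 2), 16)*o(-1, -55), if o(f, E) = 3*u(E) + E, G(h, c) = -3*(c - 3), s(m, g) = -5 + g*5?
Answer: 2145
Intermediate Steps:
s(m, g) = -5 + 5*g
G(h, c) = 9 - 3*c (G(h, c) = -3*(-3 + c) = 9 - 3*c)
u(L) = 0 (u(L) = 1 - 1 = 0)
o(f, E) = E (o(f, E) = 3*0 + E = 0 + E = E)
G(s(-2, 2), 16)*o(-1, -55) = (9 - 3*16)*(-55) = (9 - 48)*(-55) = -39*(-55) = 2145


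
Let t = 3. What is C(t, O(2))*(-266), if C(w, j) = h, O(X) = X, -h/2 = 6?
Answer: 3192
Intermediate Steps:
h = -12 (h = -2*6 = -12)
C(w, j) = -12
C(t, O(2))*(-266) = -12*(-266) = 3192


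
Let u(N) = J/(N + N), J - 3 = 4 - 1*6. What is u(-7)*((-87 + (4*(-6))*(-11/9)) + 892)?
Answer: -2503/42 ≈ -59.595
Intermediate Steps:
J = 1 (J = 3 + (4 - 1*6) = 3 + (4 - 6) = 3 - 2 = 1)
u(N) = 1/(2*N) (u(N) = 1/(N + N) = 1/(2*N))
u(-7)*((-87 + (4*(-6))*(-11/9)) + 892) = ((½)/(-7))*((-87 + (4*(-6))*(-11/9)) + 892) = ((½)*(-⅐))*((-87 - (-264)/9) + 892) = -((-87 - 24*(-11/9)) + 892)/14 = -((-87 + 88/3) + 892)/14 = -(-173/3 + 892)/14 = -1/14*2503/3 = -2503/42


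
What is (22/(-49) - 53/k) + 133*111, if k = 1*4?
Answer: 2890863/196 ≈ 14749.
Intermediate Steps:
k = 4
(22/(-49) - 53/k) + 133*111 = (22/(-49) - 53/4) + 133*111 = (22*(-1/49) - 53*¼) + 14763 = (-22/49 - 53/4) + 14763 = -2685/196 + 14763 = 2890863/196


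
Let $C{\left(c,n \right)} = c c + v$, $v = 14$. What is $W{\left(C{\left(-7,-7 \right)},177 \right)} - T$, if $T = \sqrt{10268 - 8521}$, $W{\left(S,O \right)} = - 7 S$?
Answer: $-441 - \sqrt{1747} \approx -482.8$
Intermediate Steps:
$C{\left(c,n \right)} = 14 + c^{2}$ ($C{\left(c,n \right)} = c c + 14 = c^{2} + 14 = 14 + c^{2}$)
$T = \sqrt{1747} \approx 41.797$
$W{\left(C{\left(-7,-7 \right)},177 \right)} - T = - 7 \left(14 + \left(-7\right)^{2}\right) - \sqrt{1747} = - 7 \left(14 + 49\right) - \sqrt{1747} = \left(-7\right) 63 - \sqrt{1747} = -441 - \sqrt{1747}$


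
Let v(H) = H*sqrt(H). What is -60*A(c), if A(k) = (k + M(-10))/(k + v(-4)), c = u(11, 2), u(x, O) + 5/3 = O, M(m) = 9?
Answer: -1680/577 - 40320*I/577 ≈ -2.9116 - 69.879*I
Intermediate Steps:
u(x, O) = -5/3 + O
v(H) = H**(3/2)
c = 1/3 (c = -5/3 + 2 = 1/3 ≈ 0.33333)
A(k) = (9 + k)/(k - 8*I) (A(k) = (k + 9)/(k + (-4)**(3/2)) = (9 + k)/(k - 8*I))
-60*A(c) = -60*(9 + 1/3)/(1/3 - 8*I) = -60*9*(1/3 + 8*I)/577*28/3 = -5040*(1/3 + 8*I)/577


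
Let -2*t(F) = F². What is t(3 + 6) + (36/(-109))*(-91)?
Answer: -2277/218 ≈ -10.445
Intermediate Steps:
t(F) = -F²/2
t(3 + 6) + (36/(-109))*(-91) = -(3 + 6)²/2 + (36/(-109))*(-91) = -½*9² + (36*(-1/109))*(-91) = -½*81 - 36/109*(-91) = -81/2 + 3276/109 = -2277/218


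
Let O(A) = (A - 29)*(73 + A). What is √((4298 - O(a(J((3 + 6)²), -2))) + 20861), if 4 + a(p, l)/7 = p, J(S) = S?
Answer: I*√286961 ≈ 535.69*I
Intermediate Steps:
a(p, l) = -28 + 7*p
O(A) = (-29 + A)*(73 + A)
√((4298 - O(a(J((3 + 6)²), -2))) + 20861) = √((4298 - (-2117 + (-28 + 7*(3 + 6)²)² + 44*(-28 + 7*(3 + 6)²))) + 20861) = √((4298 - (-2117 + (-28 + 7*9²)² + 44*(-28 + 7*9²))) + 20861) = √((4298 - (-2117 + (-28 + 7*81)² + 44*(-28 + 7*81))) + 20861) = √((4298 - (-2117 + (-28 + 567)² + 44*(-28 + 567))) + 20861) = √((4298 - (-2117 + 539² + 44*539)) + 20861) = √((4298 - (-2117 + 290521 + 23716)) + 20861) = √((4298 - 1*312120) + 20861) = √((4298 - 312120) + 20861) = √(-307822 + 20861) = √(-286961) = I*√286961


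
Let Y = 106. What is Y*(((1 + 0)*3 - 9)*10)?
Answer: -6360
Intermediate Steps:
Y*(((1 + 0)*3 - 9)*10) = 106*(((1 + 0)*3 - 9)*10) = 106*((1*3 - 9)*10) = 106*((3 - 9)*10) = 106*(-6*10) = 106*(-60) = -6360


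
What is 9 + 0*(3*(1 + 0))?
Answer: 9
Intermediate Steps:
9 + 0*(3*(1 + 0)) = 9 + 0*(3*1) = 9 + 0*3 = 9 + 0 = 9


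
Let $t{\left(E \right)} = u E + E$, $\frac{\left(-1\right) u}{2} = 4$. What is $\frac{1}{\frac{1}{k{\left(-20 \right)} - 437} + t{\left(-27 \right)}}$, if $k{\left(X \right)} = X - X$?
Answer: $\frac{437}{82592} \approx 0.0052911$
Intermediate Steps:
$u = -8$ ($u = \left(-2\right) 4 = -8$)
$k{\left(X \right)} = 0$
$t{\left(E \right)} = - 7 E$ ($t{\left(E \right)} = - 8 E + E = - 7 E$)
$\frac{1}{\frac{1}{k{\left(-20 \right)} - 437} + t{\left(-27 \right)}} = \frac{1}{\frac{1}{0 - 437} - -189} = \frac{1}{\frac{1}{-437} + 189} = \frac{1}{- \frac{1}{437} + 189} = \frac{1}{\frac{82592}{437}} = \frac{437}{82592}$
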